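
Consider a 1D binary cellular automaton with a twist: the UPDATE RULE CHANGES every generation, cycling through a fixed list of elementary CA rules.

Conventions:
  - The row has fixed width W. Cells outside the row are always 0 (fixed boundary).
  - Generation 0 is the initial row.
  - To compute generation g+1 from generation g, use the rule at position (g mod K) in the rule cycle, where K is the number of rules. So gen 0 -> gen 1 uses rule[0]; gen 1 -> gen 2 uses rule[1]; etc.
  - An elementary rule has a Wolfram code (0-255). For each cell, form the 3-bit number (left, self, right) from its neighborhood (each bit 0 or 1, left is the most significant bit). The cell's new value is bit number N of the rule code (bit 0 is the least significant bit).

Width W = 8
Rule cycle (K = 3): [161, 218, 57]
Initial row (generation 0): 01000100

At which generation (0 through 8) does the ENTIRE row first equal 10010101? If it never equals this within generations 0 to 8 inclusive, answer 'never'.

Gen 0: 01000100
Gen 1 (rule 161): 00010001
Gen 2 (rule 218): 00101010
Gen 3 (rule 57): 10010101
Gen 4 (rule 161): 00001010
Gen 5 (rule 218): 00010001
Gen 6 (rule 57): 11001100
Gen 7 (rule 161): 00000001
Gen 8 (rule 218): 00000010

Answer: 3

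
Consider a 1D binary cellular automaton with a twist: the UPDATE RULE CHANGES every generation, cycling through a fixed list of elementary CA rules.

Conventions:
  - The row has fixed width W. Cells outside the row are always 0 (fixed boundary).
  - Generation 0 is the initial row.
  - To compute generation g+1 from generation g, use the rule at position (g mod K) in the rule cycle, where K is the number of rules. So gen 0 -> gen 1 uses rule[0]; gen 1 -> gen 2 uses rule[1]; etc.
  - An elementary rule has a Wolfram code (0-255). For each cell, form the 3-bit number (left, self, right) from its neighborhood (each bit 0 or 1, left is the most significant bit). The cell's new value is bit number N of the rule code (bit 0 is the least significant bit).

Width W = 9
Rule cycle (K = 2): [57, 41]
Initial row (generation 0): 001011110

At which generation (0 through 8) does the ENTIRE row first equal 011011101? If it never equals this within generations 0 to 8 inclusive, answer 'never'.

Gen 0: 001011110
Gen 1 (rule 57): 100110001
Gen 2 (rule 41): 000100100
Gen 3 (rule 57): 110010011
Gen 4 (rule 41): 100000010
Gen 5 (rule 57): 011111001
Gen 6 (rule 41): 010000000
Gen 7 (rule 57): 001111111
Gen 8 (rule 41): 101000000

Answer: never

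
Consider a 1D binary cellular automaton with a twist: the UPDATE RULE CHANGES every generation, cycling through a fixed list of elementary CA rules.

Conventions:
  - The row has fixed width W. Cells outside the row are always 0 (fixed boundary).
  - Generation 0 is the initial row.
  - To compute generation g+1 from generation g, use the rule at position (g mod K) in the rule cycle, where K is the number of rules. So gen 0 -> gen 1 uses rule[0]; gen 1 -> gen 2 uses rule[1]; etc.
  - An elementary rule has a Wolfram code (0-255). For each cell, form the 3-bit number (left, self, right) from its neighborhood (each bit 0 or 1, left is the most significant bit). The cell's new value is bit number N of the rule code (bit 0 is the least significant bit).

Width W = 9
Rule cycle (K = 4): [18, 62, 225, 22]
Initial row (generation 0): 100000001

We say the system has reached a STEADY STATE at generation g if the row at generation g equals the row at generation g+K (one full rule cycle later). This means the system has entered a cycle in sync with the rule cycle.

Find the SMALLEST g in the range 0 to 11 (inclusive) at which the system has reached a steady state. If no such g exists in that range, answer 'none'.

Gen 0: 100000001
Gen 1 (rule 18): 010000010
Gen 2 (rule 62): 111000111
Gen 3 (rule 225): 011010011
Gen 4 (rule 22): 100011100
Gen 5 (rule 18): 010100010
Gen 6 (rule 62): 111110111
Gen 7 (rule 225): 011111011
Gen 8 (rule 22): 100000000
Gen 9 (rule 18): 010000000
Gen 10 (rule 62): 111000000
Gen 11 (rule 225): 011011111
Gen 12 (rule 22): 100000000
Gen 13 (rule 18): 010000000
Gen 14 (rule 62): 111000000
Gen 15 (rule 225): 011011111

Answer: 8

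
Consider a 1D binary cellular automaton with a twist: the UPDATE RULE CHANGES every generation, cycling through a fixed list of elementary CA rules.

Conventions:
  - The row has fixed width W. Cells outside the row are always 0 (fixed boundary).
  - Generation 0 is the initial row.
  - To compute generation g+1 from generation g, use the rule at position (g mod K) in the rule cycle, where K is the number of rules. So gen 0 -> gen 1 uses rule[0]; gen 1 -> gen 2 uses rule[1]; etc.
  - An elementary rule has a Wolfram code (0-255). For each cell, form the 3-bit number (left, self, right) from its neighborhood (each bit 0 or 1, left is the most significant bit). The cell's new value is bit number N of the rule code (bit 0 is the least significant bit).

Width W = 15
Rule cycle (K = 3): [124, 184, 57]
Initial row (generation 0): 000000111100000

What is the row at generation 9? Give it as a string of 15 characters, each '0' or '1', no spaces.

Gen 0: 000000111100000
Gen 1 (rule 124): 000000100110000
Gen 2 (rule 184): 000000010101000
Gen 3 (rule 57): 111111001010111
Gen 4 (rule 124): 100001101111101
Gen 5 (rule 184): 010001011111010
Gen 6 (rule 57): 001100110000101
Gen 7 (rule 124): 001110111000111
Gen 8 (rule 184): 001101110100110
Gen 9 (rule 57): 101011001010101

Answer: 101011001010101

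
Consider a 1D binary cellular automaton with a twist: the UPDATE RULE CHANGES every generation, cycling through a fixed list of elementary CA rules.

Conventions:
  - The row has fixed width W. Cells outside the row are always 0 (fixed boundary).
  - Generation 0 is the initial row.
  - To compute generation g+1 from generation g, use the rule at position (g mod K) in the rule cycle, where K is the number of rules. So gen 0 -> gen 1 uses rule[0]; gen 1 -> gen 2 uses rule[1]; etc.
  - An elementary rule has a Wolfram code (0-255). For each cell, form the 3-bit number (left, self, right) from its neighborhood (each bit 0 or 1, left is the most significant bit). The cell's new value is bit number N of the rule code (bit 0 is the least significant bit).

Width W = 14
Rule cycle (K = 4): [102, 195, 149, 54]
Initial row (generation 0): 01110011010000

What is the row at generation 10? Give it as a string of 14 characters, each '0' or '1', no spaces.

Answer: 10011111000101

Derivation:
Gen 0: 01110011010000
Gen 1 (rule 102): 10010101110000
Gen 2 (rule 195): 00100000110111
Gen 3 (rule 149): 10111110000010
Gen 4 (rule 54): 11000001000111
Gen 5 (rule 102): 01000011001001
Gen 6 (rule 195): 10011101010010
Gen 7 (rule 149): 11001001011011
Gen 8 (rule 54): 00111111100100
Gen 9 (rule 102): 01000000101100
Gen 10 (rule 195): 10011111000101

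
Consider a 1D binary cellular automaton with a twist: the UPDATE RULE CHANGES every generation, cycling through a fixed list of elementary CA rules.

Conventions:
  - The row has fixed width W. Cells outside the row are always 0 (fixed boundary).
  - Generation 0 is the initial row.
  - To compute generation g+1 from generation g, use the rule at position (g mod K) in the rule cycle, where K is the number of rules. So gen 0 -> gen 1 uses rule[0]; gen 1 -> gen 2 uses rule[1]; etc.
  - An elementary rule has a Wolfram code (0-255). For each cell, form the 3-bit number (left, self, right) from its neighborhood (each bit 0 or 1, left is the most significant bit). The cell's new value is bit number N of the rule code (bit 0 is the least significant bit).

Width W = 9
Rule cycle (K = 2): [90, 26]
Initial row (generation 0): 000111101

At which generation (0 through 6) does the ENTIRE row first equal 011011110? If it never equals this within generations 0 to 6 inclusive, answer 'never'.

Gen 0: 000111101
Gen 1 (rule 90): 001100100
Gen 2 (rule 26): 011011010
Gen 3 (rule 90): 111011001
Gen 4 (rule 26): 100010110
Gen 5 (rule 90): 010100111
Gen 6 (rule 26): 100011100

Answer: never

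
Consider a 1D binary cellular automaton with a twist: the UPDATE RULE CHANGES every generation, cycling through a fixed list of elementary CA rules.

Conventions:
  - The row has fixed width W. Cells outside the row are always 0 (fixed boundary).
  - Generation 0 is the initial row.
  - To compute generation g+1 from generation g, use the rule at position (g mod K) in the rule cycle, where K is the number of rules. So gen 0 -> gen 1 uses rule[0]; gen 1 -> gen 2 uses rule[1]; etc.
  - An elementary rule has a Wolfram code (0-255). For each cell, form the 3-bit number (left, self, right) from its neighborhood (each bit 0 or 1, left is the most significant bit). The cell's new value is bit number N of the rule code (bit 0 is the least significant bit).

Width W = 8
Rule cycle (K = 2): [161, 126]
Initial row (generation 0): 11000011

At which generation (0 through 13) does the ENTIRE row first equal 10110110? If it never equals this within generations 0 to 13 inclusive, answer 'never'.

Gen 0: 11000011
Gen 1 (rule 161): 00011000
Gen 2 (rule 126): 00111100
Gen 3 (rule 161): 10011001
Gen 4 (rule 126): 11111111
Gen 5 (rule 161): 01111110
Gen 6 (rule 126): 11000011
Gen 7 (rule 161): 00011000
Gen 8 (rule 126): 00111100
Gen 9 (rule 161): 10011001
Gen 10 (rule 126): 11111111
Gen 11 (rule 161): 01111110
Gen 12 (rule 126): 11000011
Gen 13 (rule 161): 00011000

Answer: never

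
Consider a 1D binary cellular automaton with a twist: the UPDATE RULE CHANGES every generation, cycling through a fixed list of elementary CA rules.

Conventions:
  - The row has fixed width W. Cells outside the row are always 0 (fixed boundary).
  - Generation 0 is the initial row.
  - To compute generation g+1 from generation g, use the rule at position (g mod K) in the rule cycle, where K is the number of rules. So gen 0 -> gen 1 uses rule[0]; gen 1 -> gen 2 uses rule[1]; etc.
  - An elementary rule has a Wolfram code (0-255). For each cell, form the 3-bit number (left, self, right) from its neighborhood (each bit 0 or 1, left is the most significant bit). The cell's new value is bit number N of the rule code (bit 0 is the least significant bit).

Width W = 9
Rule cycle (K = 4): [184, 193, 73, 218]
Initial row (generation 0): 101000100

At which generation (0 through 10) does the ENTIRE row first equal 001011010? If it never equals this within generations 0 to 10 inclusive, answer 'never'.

Answer: never

Derivation:
Gen 0: 101000100
Gen 1 (rule 184): 010100010
Gen 2 (rule 193): 000001000
Gen 3 (rule 73): 111100011
Gen 4 (rule 218): 111110111
Gen 5 (rule 184): 111101110
Gen 6 (rule 193): 011100110
Gen 7 (rule 73): 010100110
Gen 8 (rule 218): 100011111
Gen 9 (rule 184): 010011110
Gen 10 (rule 193): 000001110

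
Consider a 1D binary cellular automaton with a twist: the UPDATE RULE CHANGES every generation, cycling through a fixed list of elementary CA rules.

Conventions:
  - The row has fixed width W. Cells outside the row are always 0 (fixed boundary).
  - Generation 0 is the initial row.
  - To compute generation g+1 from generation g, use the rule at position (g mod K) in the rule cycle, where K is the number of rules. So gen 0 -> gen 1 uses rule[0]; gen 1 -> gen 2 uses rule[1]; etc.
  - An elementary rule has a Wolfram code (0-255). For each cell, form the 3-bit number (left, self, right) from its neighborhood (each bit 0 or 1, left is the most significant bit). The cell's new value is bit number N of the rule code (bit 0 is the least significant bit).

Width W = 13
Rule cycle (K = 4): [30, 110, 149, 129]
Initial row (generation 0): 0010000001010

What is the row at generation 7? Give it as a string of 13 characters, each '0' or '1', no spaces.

Answer: 0101010011101

Derivation:
Gen 0: 0010000001010
Gen 1 (rule 30): 0111000011011
Gen 2 (rule 110): 1101000111111
Gen 3 (rule 149): 0001110011110
Gen 4 (rule 129): 1100100001100
Gen 5 (rule 30): 1011110011010
Gen 6 (rule 110): 1110010111110
Gen 7 (rule 149): 0101010011101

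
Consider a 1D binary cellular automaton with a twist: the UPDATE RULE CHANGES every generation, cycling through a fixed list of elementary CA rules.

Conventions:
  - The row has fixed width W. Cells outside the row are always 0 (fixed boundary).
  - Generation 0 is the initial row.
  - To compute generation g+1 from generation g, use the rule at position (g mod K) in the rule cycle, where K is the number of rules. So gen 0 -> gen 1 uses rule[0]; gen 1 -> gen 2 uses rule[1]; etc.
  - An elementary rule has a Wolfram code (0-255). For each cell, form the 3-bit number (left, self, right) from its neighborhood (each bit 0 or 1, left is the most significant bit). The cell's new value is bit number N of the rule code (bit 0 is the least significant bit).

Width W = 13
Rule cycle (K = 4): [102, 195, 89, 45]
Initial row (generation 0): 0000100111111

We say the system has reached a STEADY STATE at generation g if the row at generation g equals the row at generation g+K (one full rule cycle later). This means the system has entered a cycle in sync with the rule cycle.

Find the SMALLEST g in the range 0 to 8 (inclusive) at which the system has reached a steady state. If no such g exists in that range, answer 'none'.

Answer: none

Derivation:
Gen 0: 0000100111111
Gen 1 (rule 102): 0001101000001
Gen 2 (rule 195): 1110100011110
Gen 3 (rule 89): 1010011010011
Gen 4 (rule 45): 1110010110010
Gen 5 (rule 102): 0010111010110
Gen 6 (rule 195): 1100011000010
Gen 7 (rule 89): 1111011111001
Gen 8 (rule 45): 1000110000001
Gen 9 (rule 102): 1001010000011
Gen 10 (rule 195): 0010000111101
Gen 11 (rule 89): 1001110100100
Gen 12 (rule 45): 1001001100101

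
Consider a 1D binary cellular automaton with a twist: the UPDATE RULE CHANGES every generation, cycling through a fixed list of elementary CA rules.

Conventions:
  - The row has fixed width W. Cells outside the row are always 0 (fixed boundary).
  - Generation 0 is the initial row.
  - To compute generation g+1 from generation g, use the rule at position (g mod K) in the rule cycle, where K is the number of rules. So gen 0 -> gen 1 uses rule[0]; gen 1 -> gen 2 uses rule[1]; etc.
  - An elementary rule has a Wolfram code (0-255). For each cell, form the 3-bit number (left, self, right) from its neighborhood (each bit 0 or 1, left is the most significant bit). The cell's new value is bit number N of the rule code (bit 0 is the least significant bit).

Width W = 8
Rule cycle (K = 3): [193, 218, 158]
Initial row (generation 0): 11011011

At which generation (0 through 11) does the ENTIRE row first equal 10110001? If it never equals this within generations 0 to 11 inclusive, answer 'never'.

Gen 0: 11011011
Gen 1 (rule 193): 01001001
Gen 2 (rule 218): 10110110
Gen 3 (rule 158): 10100101
Gen 4 (rule 193): 00000000
Gen 5 (rule 218): 00000000
Gen 6 (rule 158): 00000000
Gen 7 (rule 193): 11111111
Gen 8 (rule 218): 11111111
Gen 9 (rule 158): 11111110
Gen 10 (rule 193): 01111110
Gen 11 (rule 218): 11111111

Answer: never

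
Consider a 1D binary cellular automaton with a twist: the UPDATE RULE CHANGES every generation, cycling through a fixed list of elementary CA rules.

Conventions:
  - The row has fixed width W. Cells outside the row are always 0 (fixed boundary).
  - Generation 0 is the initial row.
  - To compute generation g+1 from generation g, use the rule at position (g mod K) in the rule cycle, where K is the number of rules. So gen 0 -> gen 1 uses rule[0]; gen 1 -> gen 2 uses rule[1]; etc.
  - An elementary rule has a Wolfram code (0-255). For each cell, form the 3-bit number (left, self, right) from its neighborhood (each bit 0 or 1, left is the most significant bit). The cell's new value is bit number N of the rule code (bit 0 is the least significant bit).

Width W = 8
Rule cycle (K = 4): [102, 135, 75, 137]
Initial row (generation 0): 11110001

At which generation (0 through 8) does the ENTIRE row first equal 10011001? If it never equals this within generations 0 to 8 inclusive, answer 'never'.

Answer: never

Derivation:
Gen 0: 11110001
Gen 1 (rule 102): 00010011
Gen 2 (rule 135): 11110100
Gen 3 (rule 75): 10010001
Gen 4 (rule 137): 00000100
Gen 5 (rule 102): 00001100
Gen 6 (rule 135): 11110001
Gen 7 (rule 75): 10010110
Gen 8 (rule 137): 00000100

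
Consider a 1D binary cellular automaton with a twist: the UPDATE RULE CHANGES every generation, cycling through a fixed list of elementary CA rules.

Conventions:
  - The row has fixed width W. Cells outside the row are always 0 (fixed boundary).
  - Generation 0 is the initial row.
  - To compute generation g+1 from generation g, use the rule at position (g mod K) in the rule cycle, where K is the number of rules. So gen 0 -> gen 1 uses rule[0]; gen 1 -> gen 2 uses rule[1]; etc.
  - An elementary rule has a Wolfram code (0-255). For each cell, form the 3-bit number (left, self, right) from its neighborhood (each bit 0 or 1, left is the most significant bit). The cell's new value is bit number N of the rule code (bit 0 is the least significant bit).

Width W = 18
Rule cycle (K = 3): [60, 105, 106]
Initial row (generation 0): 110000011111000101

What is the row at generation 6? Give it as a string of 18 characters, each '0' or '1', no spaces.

Gen 0: 110000011111000101
Gen 1 (rule 60): 101000010000100111
Gen 2 (rule 105): 010011000110000101
Gen 3 (rule 106): 100111001110001010
Gen 4 (rule 60): 110100101001001111
Gen 5 (rule 105): 111000010000001001
Gen 6 (rule 106): 101000100000010010

Answer: 101000100000010010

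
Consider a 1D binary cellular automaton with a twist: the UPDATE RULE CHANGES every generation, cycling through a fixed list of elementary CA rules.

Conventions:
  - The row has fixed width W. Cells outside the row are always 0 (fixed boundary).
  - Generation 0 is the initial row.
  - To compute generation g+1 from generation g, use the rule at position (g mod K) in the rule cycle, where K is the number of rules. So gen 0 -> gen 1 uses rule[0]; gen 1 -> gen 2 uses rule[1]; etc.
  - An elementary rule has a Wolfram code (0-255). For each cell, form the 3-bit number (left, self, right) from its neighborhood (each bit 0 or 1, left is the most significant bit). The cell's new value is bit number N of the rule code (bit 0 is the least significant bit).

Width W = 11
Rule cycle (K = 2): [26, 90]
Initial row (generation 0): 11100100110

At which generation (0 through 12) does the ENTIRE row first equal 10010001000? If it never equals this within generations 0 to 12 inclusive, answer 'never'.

Answer: 5

Derivation:
Gen 0: 11100100110
Gen 1 (rule 26): 10011011101
Gen 2 (rule 90): 01111010100
Gen 3 (rule 26): 11000000010
Gen 4 (rule 90): 11100000101
Gen 5 (rule 26): 10010001000
Gen 6 (rule 90): 01101010100
Gen 7 (rule 26): 11000000010
Gen 8 (rule 90): 11100000101
Gen 9 (rule 26): 10010001000
Gen 10 (rule 90): 01101010100
Gen 11 (rule 26): 11000000010
Gen 12 (rule 90): 11100000101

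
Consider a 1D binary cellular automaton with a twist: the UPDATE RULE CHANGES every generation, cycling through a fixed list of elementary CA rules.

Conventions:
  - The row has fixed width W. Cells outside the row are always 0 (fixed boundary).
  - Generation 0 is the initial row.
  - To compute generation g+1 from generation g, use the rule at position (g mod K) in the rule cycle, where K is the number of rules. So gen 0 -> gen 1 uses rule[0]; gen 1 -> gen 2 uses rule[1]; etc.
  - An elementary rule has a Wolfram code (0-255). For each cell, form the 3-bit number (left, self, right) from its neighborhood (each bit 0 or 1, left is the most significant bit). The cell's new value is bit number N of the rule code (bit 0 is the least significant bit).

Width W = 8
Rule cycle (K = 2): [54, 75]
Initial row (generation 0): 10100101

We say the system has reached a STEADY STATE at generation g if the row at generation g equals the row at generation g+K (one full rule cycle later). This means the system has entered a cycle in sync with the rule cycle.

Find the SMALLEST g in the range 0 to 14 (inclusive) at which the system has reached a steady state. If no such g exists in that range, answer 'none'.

Gen 0: 10100101
Gen 1 (rule 54): 11111111
Gen 2 (rule 75): 10000001
Gen 3 (rule 54): 11000011
Gen 4 (rule 75): 11011111
Gen 5 (rule 54): 00100000
Gen 6 (rule 75): 11001111
Gen 7 (rule 54): 00110000
Gen 8 (rule 75): 11110111
Gen 9 (rule 54): 00001000
Gen 10 (rule 75): 11110011
Gen 11 (rule 54): 00001100
Gen 12 (rule 75): 11111101
Gen 13 (rule 54): 00000011
Gen 14 (rule 75): 11111111
Gen 15 (rule 54): 00000000
Gen 16 (rule 75): 11111111

Answer: 14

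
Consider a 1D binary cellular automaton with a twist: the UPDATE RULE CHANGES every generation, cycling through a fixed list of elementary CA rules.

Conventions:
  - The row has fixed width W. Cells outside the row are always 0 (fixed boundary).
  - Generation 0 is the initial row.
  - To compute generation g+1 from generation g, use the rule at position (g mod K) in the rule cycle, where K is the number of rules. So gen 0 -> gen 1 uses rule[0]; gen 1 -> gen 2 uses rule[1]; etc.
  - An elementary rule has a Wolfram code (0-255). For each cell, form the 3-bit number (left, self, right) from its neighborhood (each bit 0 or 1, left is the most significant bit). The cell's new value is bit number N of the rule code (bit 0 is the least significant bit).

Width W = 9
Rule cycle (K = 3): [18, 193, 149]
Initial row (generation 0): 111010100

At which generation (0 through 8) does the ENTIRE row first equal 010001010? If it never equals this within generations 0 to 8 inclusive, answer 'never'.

Answer: never

Derivation:
Gen 0: 111010100
Gen 1 (rule 18): 000000010
Gen 2 (rule 193): 111111000
Gen 3 (rule 149): 011110111
Gen 4 (rule 18): 100000000
Gen 5 (rule 193): 001111111
Gen 6 (rule 149): 100111110
Gen 7 (rule 18): 011000001
Gen 8 (rule 193): 001011100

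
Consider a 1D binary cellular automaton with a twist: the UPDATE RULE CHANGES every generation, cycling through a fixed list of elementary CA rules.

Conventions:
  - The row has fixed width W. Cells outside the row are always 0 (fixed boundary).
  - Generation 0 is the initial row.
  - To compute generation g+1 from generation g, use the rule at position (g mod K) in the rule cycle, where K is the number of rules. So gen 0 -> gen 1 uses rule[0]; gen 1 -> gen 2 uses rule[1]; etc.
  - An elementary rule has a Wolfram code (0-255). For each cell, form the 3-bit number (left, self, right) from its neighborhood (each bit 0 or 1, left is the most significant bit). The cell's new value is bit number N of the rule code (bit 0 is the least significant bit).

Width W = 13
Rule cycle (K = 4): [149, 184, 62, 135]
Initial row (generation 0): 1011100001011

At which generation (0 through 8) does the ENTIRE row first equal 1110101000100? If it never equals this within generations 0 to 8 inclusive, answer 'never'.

Answer: never

Derivation:
Gen 0: 1011100001011
Gen 1 (rule 149): 1001011101000
Gen 2 (rule 184): 0100111010100
Gen 3 (rule 62): 1111100111110
Gen 4 (rule 135): 0111001011100
Gen 5 (rule 149): 0010101001011
Gen 6 (rule 184): 0001010100110
Gen 7 (rule 62): 0011111111101
Gen 8 (rule 135): 1101111111001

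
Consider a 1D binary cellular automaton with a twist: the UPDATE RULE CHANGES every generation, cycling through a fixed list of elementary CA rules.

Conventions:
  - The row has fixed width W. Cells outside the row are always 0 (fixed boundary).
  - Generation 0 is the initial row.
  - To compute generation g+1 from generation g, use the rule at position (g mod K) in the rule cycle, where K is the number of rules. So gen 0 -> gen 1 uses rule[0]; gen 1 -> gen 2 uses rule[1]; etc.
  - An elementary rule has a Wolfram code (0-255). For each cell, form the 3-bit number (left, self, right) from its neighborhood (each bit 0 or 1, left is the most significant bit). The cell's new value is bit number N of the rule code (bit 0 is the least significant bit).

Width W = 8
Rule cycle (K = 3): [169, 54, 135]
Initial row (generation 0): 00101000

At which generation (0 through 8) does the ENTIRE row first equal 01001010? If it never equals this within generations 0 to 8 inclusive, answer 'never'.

Gen 0: 00101000
Gen 1 (rule 169): 10010011
Gen 2 (rule 54): 11111100
Gen 3 (rule 135): 01111001
Gen 4 (rule 169): 01110000
Gen 5 (rule 54): 10001000
Gen 6 (rule 135): 10111011
Gen 7 (rule 169): 01110110
Gen 8 (rule 54): 10001001

Answer: never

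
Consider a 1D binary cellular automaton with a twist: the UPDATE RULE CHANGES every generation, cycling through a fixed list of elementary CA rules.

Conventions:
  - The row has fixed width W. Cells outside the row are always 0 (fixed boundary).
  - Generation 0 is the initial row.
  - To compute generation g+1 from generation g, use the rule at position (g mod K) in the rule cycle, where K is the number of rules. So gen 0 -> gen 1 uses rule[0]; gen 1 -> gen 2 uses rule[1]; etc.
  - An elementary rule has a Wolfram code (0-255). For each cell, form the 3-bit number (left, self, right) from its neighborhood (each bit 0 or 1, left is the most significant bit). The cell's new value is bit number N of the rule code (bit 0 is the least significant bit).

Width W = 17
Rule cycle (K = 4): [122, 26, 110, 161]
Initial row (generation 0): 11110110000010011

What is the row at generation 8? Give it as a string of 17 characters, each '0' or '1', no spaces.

Gen 0: 11110110000010011
Gen 1 (rule 122): 10011111000101111
Gen 2 (rule 26): 01110000101001000
Gen 3 (rule 110): 11010001111011000
Gen 4 (rule 161): 00100100110100011
Gen 5 (rule 122): 01011011111010111
Gen 6 (rule 26): 10010010000000100
Gen 7 (rule 110): 10110110000001100
Gen 8 (rule 161): 01001000111100001

Answer: 01001000111100001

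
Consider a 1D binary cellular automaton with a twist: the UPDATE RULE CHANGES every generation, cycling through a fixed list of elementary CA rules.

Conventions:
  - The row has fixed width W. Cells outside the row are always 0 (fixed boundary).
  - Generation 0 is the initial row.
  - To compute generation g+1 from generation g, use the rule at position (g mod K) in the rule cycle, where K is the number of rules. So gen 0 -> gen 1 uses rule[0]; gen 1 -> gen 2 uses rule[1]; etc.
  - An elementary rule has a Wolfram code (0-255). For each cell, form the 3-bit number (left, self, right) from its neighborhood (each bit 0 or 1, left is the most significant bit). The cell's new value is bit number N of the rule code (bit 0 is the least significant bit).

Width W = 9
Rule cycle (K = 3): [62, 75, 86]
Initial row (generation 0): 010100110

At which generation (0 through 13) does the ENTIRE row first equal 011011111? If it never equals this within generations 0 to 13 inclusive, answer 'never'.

Gen 0: 010100110
Gen 1 (rule 62): 111111101
Gen 2 (rule 75): 100000100
Gen 3 (rule 86): 110001110
Gen 4 (rule 62): 101011001
Gen 5 (rule 75): 000011010
Gen 6 (rule 86): 000101011
Gen 7 (rule 62): 001111110
Gen 8 (rule 75): 111000010
Gen 9 (rule 86): 001100111
Gen 10 (rule 62): 011011100
Gen 11 (rule 75): 111010101
Gen 12 (rule 86): 001010101
Gen 13 (rule 62): 011111111

Answer: never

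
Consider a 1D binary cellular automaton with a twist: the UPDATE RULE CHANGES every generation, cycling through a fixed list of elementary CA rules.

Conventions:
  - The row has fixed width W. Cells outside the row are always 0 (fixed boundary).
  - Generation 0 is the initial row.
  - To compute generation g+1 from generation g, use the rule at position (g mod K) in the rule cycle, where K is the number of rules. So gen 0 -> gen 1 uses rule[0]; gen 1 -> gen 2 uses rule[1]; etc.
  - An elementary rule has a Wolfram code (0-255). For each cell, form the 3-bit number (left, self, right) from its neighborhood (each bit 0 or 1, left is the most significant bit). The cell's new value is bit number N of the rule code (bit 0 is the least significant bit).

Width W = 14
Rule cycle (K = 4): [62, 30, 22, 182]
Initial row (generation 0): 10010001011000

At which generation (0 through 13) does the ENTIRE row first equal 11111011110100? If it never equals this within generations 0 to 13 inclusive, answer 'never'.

Gen 0: 10010001011000
Gen 1 (rule 62): 11111011110100
Gen 2 (rule 30): 10000010000110
Gen 3 (rule 22): 11000111001001
Gen 4 (rule 182): 00101010111111
Gen 5 (rule 62): 01111111100000
Gen 6 (rule 30): 11000000010000
Gen 7 (rule 22): 00100000111000
Gen 8 (rule 182): 01110001010100
Gen 9 (rule 62): 11001011111110
Gen 10 (rule 30): 10111010000001
Gen 11 (rule 22): 10000011000011
Gen 12 (rule 182): 11000100100100
Gen 13 (rule 62): 10101111111110

Answer: 1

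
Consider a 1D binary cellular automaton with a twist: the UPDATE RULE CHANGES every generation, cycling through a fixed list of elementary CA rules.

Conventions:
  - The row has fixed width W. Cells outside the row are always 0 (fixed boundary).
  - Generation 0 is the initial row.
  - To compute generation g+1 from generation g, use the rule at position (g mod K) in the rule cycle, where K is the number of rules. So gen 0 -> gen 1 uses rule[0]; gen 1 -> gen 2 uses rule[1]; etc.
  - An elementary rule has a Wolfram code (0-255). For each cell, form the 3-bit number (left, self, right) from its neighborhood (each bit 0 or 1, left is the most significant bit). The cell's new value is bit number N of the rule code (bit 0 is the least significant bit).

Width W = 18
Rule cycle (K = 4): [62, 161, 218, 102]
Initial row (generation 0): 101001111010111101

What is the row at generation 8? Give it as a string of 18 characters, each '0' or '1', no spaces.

Answer: 000011110111000000

Derivation:
Gen 0: 101001111010111101
Gen 1 (rule 62): 111111000111100011
Gen 2 (rule 161): 011110010011001000
Gen 3 (rule 218): 111111101111110100
Gen 4 (rule 102): 000000110000011100
Gen 5 (rule 62): 000001101000110010
Gen 6 (rule 161): 111100010010000000
Gen 7 (rule 218): 111110101101000000
Gen 8 (rule 102): 000011110111000000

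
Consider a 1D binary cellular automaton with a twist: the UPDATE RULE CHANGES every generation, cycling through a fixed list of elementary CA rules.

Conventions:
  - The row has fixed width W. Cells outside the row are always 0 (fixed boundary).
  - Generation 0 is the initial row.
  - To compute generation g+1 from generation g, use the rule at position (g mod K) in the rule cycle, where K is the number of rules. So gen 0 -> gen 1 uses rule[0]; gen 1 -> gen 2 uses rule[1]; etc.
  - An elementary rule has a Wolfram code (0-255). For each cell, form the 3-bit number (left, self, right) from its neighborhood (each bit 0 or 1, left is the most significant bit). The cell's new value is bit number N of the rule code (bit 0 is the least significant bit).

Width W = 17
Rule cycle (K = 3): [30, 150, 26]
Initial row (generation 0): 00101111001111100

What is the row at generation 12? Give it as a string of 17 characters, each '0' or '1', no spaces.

Gen 0: 00101111001111100
Gen 1 (rule 30): 01101000111000010
Gen 2 (rule 150): 10001101010100111
Gen 3 (rule 26): 01011000000011100
Gen 4 (rule 30): 11010100000110010
Gen 5 (rule 150): 00010110001001111
Gen 6 (rule 26): 00100101010111000
Gen 7 (rule 30): 01111101010100100
Gen 8 (rule 150): 10111001010111110
Gen 9 (rule 26): 00100110000100001
Gen 10 (rule 30): 01111101001110011
Gen 11 (rule 150): 10111001110101100
Gen 12 (rule 26): 00100111000001010

Answer: 00100111000001010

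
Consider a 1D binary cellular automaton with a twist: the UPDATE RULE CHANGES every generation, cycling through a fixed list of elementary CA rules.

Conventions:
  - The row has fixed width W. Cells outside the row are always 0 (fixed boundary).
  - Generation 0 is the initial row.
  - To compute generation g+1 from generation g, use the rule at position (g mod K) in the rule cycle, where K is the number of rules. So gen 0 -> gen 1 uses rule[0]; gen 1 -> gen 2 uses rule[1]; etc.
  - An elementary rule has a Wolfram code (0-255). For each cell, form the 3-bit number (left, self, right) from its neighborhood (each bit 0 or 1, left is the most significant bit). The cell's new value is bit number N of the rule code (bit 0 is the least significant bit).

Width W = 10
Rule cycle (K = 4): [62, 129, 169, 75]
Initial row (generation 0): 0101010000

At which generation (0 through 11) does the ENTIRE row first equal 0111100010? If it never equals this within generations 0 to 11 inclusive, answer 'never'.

Answer: 3

Derivation:
Gen 0: 0101010000
Gen 1 (rule 62): 1111111000
Gen 2 (rule 129): 0111110011
Gen 3 (rule 169): 0111100010
Gen 4 (rule 75): 1100101100
Gen 5 (rule 62): 1011111010
Gen 6 (rule 129): 0001110000
Gen 7 (rule 169): 1101100111
Gen 8 (rule 75): 1101101101
Gen 9 (rule 62): 1011011011
Gen 10 (rule 129): 0000000000
Gen 11 (rule 169): 1111111111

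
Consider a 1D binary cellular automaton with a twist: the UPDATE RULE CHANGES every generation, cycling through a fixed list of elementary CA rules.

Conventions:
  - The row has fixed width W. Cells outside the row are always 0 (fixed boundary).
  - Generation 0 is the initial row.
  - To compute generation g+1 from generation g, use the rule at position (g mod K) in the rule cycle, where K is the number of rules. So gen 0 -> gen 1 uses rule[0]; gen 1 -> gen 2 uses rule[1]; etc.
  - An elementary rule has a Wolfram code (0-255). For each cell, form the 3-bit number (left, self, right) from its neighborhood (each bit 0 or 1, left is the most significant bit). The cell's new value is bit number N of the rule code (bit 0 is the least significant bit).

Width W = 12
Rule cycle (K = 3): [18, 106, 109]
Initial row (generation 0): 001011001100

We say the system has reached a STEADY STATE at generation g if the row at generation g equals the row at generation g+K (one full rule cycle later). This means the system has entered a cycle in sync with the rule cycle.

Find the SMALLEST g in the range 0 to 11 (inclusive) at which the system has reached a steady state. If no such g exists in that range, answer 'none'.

Answer: 4

Derivation:
Gen 0: 001011001100
Gen 1 (rule 18): 010000110010
Gen 2 (rule 106): 100001110100
Gen 3 (rule 109): 101101011101
Gen 4 (rule 18): 000000000000
Gen 5 (rule 106): 000000000000
Gen 6 (rule 109): 111111111111
Gen 7 (rule 18): 000000000000
Gen 8 (rule 106): 000000000000
Gen 9 (rule 109): 111111111111
Gen 10 (rule 18): 000000000000
Gen 11 (rule 106): 000000000000
Gen 12 (rule 109): 111111111111
Gen 13 (rule 18): 000000000000
Gen 14 (rule 106): 000000000000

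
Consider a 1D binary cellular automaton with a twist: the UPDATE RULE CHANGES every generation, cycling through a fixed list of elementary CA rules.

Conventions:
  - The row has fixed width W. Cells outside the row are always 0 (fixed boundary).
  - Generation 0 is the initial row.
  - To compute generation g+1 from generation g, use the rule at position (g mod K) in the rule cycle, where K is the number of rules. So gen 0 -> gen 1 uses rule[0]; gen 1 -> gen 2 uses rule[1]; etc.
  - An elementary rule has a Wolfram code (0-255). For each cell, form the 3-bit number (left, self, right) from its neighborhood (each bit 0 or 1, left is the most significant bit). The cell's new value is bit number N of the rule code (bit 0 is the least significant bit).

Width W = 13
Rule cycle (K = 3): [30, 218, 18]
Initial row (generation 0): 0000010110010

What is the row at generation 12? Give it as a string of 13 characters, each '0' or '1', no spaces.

Gen 0: 0000010110010
Gen 1 (rule 30): 0000110101111
Gen 2 (rule 218): 0001110001111
Gen 3 (rule 18): 0010001010000
Gen 4 (rule 30): 0111011011000
Gen 5 (rule 218): 1111011011100
Gen 6 (rule 18): 0000000000010
Gen 7 (rule 30): 0000000000111
Gen 8 (rule 218): 0000000001111
Gen 9 (rule 18): 0000000010000
Gen 10 (rule 30): 0000000111000
Gen 11 (rule 218): 0000001111100
Gen 12 (rule 18): 0000010000010

Answer: 0000010000010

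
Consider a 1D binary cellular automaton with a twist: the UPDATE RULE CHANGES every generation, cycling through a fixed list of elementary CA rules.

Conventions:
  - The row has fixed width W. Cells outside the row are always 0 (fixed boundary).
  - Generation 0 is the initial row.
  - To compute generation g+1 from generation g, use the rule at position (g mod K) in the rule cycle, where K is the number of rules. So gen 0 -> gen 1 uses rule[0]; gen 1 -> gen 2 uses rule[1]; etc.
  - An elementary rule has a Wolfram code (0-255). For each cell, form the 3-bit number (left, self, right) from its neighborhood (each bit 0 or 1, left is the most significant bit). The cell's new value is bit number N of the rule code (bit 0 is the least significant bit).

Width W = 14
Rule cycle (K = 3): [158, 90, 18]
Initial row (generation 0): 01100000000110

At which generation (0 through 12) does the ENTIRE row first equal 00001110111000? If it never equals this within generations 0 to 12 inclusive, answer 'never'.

Answer: 8

Derivation:
Gen 0: 01100000000110
Gen 1 (rule 158): 11010000001101
Gen 2 (rule 90): 11001000011100
Gen 3 (rule 18): 00110100100010
Gen 4 (rule 158): 01100111110111
Gen 5 (rule 90): 11111100010101
Gen 6 (rule 18): 00000010100000
Gen 7 (rule 158): 00000110110000
Gen 8 (rule 90): 00001110111000
Gen 9 (rule 18): 00010000000100
Gen 10 (rule 158): 00111000001110
Gen 11 (rule 90): 01101100011011
Gen 12 (rule 18): 10000010100000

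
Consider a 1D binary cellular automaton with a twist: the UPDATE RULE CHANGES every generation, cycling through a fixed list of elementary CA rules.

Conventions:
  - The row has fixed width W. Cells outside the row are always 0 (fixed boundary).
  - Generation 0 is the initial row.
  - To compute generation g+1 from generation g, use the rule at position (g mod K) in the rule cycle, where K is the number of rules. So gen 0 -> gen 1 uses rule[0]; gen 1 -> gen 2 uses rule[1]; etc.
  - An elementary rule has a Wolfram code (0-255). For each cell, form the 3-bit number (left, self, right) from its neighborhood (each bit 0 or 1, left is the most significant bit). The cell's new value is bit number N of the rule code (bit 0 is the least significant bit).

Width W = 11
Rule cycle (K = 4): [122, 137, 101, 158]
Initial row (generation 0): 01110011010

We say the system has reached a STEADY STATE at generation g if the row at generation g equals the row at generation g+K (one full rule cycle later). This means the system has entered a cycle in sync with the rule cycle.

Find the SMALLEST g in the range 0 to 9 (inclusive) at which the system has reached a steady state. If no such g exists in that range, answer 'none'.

Answer: none

Derivation:
Gen 0: 01110011010
Gen 1 (rule 122): 11011111101
Gen 2 (rule 137): 10011111000
Gen 3 (rule 101): 10000001011
Gen 4 (rule 158): 11000011010
Gen 5 (rule 122): 11100111101
Gen 6 (rule 137): 11000111000
Gen 7 (rule 101): 01010001011
Gen 8 (rule 158): 11011011010
Gen 9 (rule 122): 11111111101
Gen 10 (rule 137): 11111111000
Gen 11 (rule 101): 00000001011
Gen 12 (rule 158): 00000011010
Gen 13 (rule 122): 00000111101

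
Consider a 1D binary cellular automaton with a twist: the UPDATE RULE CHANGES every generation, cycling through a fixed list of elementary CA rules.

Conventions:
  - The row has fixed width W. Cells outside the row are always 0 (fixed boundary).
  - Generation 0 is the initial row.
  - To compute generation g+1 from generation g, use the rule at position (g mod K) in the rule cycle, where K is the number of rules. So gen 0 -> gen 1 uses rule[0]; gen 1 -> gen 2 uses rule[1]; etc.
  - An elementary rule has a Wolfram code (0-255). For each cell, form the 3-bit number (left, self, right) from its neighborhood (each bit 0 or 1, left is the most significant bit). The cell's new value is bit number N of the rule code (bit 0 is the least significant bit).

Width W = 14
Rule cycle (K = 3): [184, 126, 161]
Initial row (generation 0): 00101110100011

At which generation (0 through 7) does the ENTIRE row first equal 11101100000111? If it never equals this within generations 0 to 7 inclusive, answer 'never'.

Answer: 5

Derivation:
Gen 0: 00101110100011
Gen 1 (rule 184): 00011101010010
Gen 2 (rule 126): 00110111111111
Gen 3 (rule 161): 10001011111110
Gen 4 (rule 184): 01000111111101
Gen 5 (rule 126): 11101100000111
Gen 6 (rule 161): 01010001110010
Gen 7 (rule 184): 00101001101001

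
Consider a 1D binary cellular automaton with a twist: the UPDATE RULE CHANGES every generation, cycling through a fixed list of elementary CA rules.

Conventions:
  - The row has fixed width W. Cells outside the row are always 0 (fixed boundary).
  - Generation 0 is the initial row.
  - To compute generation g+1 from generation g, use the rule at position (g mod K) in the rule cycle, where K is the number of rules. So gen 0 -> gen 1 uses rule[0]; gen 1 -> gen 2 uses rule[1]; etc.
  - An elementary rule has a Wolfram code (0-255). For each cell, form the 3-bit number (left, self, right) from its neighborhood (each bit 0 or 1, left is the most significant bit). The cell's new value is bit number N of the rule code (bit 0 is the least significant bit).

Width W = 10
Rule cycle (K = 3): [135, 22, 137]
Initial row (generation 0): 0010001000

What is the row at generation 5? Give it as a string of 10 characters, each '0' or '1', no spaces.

Gen 0: 0010001000
Gen 1 (rule 135): 1110111011
Gen 2 (rule 22): 0000000000
Gen 3 (rule 137): 1111111111
Gen 4 (rule 135): 0111111110
Gen 5 (rule 22): 1000000001

Answer: 1000000001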